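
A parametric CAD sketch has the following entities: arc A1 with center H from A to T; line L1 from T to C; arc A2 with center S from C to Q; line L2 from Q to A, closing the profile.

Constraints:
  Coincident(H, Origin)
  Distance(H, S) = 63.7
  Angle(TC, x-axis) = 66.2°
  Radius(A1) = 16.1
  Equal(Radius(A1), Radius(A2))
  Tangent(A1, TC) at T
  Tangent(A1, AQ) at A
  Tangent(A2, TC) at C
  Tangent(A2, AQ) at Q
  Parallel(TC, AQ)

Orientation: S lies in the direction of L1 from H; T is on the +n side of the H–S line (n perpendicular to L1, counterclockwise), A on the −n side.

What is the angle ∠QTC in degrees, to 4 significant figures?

26.82°

The slot axis is L1's direction at 66.2°, so u = (cos 66.2°, sin 66.2°) = (0.4035, 0.9150) and n = (−sin 66.2°, cos 66.2°) = (-0.9150, 0.4035). H is at the origin and S lies 63.7 along u from H, so S = 63.7·u = (25.71, 58.28). Tangency of A1 to both parallel lines with radius 16.1 puts T and A at H ± 16.1·n: T = (-14.73, 6.497), A = (14.73, -6.497). Equal radii place C and Q the same way about S: C = S + 16.1·n = (10.97, 64.78), Q = S − 16.1·n = (40.44, 51.79). Then cos ∠QTC = TQ·TC / (|TQ||TC|), giving 26.82°.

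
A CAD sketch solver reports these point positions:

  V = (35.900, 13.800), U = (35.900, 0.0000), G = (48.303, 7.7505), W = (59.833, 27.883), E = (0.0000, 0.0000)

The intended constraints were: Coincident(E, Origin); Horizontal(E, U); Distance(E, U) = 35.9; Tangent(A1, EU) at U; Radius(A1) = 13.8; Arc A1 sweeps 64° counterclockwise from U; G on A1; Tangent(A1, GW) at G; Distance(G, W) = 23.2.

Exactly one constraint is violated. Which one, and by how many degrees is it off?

Tangent(A1, GW) at G — off by 3.80°.

E = (0.00, 0.00) ✓; E.y = 0.00, U.y = 0.00 ✓; |EU| = 35.90 ✓; ∠(VU, UE) = 90.00° ✓; |VU| = 13.80 ✓; bearing(V→G) − bearing(V→U) = 64.00° ✓; |VG| = 13.80 ✓; ∠(VG, GW) = 93.80° ✗; |GW| = 23.20 ✓.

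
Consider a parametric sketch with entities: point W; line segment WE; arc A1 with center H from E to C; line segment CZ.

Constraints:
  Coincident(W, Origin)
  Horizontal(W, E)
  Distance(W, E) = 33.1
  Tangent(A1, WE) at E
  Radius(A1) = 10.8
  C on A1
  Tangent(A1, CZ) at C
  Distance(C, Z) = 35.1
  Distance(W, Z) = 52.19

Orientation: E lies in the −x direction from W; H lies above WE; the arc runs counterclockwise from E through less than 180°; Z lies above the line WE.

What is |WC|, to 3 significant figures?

25.0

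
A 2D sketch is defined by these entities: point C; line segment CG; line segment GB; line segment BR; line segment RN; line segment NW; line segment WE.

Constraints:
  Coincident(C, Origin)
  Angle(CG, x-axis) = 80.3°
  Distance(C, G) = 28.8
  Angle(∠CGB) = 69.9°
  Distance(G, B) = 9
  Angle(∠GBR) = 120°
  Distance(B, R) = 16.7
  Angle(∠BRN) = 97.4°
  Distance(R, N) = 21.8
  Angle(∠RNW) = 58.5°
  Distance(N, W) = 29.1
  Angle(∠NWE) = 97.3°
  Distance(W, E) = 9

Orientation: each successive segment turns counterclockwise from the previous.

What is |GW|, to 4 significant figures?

3.210

C is at the origin; CG runs at 80.3° with length 28.8, so G = (4.852, 28.39). ∠CGB = 69.9° gives GB at -169.6° from the x-axis; with |GB| = 9.0, B = (-4.000, 26.76). ∠GBR = 120.0° gives BR at -109.6° from the x-axis; with |BR| = 16.7, R = (-9.602, 11.03). ∠BRN = 97.4° gives RN at -27.00° from the x-axis; with |RN| = 21.8, N = (9.822, 1.134). ∠RNW = 58.5° gives NW at 94.50° from the x-axis; with |NW| = 29.1, W = (7.539, 30.14). Then |GW| = |W − G| = 3.210.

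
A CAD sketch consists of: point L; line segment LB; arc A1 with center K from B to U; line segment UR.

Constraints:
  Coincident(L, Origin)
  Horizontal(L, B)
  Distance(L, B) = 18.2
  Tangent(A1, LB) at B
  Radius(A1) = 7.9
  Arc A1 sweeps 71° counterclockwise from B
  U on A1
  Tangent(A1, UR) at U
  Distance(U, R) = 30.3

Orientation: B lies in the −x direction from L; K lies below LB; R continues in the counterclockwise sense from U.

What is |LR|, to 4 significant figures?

49.16

L is at the origin; L and B share the same y with |LB| = 18.2 and B on the −x side, so B = (-18.20, 0.000). The tangent condition forces KB to be normal to LB, so K = B + (0, -7.9) = (-18.20, -7.900). On A1, B sits at bearing 90° from K; a 71° counterclockwise sweep puts U at bearing 161°, so U = K + 7.9·(cos 161°, sin 161°) = (-25.67, -5.328). Tangency of A1 to UR means the radius KU is perpendicular to UR, so UR runs along (−sin 161°, cos 161°); with |UR| = 30.3, R = (-35.53, -33.98). Then |LR| = |R − L| = 49.16.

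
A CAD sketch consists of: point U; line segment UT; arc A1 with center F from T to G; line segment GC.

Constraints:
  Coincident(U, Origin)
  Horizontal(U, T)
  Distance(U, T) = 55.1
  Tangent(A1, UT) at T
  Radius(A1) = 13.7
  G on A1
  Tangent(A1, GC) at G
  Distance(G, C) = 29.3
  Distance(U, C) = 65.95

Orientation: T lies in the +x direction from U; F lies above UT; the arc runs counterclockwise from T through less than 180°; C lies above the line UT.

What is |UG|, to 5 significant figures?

69.531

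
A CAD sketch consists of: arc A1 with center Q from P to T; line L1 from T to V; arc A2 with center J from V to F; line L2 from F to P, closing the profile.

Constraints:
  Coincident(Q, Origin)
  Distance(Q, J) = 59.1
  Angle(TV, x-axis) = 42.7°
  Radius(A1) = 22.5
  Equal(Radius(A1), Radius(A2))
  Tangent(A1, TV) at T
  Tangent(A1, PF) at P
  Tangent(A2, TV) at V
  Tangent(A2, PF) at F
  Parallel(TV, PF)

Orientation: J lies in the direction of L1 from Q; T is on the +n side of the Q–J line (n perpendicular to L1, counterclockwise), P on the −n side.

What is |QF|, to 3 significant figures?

63.2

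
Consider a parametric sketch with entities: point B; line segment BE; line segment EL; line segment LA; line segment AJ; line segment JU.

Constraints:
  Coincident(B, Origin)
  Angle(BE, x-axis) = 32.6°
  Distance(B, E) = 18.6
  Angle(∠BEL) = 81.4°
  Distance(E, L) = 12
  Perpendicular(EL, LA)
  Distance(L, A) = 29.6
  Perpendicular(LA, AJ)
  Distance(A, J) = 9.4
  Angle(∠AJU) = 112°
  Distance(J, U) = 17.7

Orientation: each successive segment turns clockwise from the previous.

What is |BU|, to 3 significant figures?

8.57

B is at the origin; BE runs at 32.6° with length 18.6, so E = (15.7, 10.0). ∠BEL = 81.4° gives EL at -66.0° from the x-axis; with |EL| = 12.0, L = (20.6, -0.941). The perpendicularity gives LA at right angles to EL, so LA runs at -156°; with |LA| = 29.6, A = (-6.49, -13.0). LA ⟂ AJ, so AJ runs at 114°; with |AJ| = 9.4, J = (-10.3, -4.39). ∠AJU = 112.0° gives JU at 46.0° from the x-axis; with |JU| = 17.7, U = (1.98, 8.34). Then |BU| = |U − B| = 8.57.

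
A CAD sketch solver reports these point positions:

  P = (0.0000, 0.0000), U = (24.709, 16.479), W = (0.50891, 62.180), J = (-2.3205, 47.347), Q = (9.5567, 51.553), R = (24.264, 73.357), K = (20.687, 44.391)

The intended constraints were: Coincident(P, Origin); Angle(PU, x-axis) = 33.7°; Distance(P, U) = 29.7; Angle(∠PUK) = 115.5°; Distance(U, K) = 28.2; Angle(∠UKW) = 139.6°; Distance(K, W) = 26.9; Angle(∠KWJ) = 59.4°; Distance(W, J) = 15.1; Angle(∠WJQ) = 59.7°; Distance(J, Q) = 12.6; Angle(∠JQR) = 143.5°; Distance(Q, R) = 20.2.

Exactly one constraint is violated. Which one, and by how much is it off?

Distance(Q, R) = 20.2 — off by 6.10.

P = (0.00, 0.00) ✓; PU at 33.70° ✓; |PU| = 29.70 ✓; ∠PUK = 115.5° ✓; |UK| = 28.20 ✓; ∠UKW = 139.6° ✓; |KW| = 26.90 ✓; ∠KWJ = 59.40° ✓; |WJ| = 15.10 ✓; ∠WJQ = 59.70° ✓; |JQ| = 12.60 ✓; ∠JQR = 143.5° ✓; |QR| = 26.30 ✗.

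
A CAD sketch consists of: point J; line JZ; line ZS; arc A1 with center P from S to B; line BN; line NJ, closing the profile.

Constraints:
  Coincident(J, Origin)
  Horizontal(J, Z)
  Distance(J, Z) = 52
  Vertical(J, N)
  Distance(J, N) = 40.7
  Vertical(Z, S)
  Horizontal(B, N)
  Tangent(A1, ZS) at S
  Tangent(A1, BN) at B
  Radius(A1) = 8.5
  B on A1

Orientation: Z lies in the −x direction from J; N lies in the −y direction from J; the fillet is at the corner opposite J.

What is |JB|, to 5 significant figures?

59.571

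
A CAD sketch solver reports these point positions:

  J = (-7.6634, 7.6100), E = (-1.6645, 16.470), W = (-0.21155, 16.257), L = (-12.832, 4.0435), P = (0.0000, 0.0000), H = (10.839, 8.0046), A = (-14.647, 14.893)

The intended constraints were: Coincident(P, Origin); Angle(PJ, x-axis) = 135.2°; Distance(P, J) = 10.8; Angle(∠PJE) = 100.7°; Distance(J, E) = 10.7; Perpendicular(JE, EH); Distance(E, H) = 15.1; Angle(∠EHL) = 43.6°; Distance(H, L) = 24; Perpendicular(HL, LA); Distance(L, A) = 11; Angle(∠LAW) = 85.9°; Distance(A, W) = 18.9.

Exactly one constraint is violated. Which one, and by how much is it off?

Distance(A, W) = 18.9 — off by 4.40.

P = (0.00, 0.00) ✓; PJ at 135.2° ✓; |PJ| = 10.80 ✓; ∠PJE = 100.7° ✓; |JE| = 10.70 ✓; ∠(JE, EH) = 90.00° ✓; |EH| = 15.10 ✓; ∠EHL = 43.60° ✓; |HL| = 24.00 ✓; ∠(HL, LA) = 90.00° ✓; |LA| = 11.00 ✓; ∠LAW = 85.90° ✓; |AW| = 14.50 ✗.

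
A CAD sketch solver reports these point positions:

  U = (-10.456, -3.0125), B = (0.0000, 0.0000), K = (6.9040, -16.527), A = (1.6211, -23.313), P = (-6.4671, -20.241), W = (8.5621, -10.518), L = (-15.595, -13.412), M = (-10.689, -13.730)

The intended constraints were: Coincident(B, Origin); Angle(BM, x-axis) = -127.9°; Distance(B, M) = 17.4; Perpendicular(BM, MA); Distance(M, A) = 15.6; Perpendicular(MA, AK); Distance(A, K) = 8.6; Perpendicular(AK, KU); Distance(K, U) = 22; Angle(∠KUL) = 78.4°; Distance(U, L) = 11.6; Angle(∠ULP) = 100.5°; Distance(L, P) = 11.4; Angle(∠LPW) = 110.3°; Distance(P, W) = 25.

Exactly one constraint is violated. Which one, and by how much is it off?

Distance(P, W) = 25 — off by 7.10.

B = (0.00, 0.00) ✓; BM at -127.9° ✓; |BM| = 17.40 ✓; ∠(BM, MA) = 90.00° ✓; |MA| = 15.60 ✓; ∠(MA, AK) = 90.00° ✓; |AK| = 8.600 ✓; ∠(AK, KU) = 90.00° ✓; |KU| = 22.00 ✓; ∠KUL = 78.40° ✓; |UL| = 11.60 ✓; ∠ULP = 100.5° ✓; |LP| = 11.40 ✓; ∠LPW = 110.3° ✓; |PW| = 17.90 ✗.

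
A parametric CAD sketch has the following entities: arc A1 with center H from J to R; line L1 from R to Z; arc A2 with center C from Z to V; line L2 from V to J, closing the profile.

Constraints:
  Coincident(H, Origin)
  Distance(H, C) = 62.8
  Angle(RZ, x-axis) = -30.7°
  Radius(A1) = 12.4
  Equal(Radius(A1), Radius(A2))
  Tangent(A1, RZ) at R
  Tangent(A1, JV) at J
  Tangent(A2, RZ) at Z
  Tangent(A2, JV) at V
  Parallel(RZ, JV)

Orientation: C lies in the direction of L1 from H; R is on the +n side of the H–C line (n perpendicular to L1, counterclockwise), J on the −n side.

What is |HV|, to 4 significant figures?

64.01

The slot axis is L1's direction at -30.7°, so u = (cos -30.7°, sin -30.7°) = (0.8599, -0.5105) and n = (−sin -30.7°, cos -30.7°) = (0.5105, 0.8599). H is at the origin and C lies 62.8 along u from H, so C = 62.8·u = (54.00, -32.06). Tangency of A1 to both parallel lines with radius 12.4 puts R and J at H ± 12.4·n: R = (6.331, 10.66), J = (-6.331, -10.66). Equal radii place Z and V the same way about C: Z = C + 12.4·n = (60.33, -21.40), V = C − 12.4·n = (47.67, -42.72). Then |HV| = |V − H| = 64.01.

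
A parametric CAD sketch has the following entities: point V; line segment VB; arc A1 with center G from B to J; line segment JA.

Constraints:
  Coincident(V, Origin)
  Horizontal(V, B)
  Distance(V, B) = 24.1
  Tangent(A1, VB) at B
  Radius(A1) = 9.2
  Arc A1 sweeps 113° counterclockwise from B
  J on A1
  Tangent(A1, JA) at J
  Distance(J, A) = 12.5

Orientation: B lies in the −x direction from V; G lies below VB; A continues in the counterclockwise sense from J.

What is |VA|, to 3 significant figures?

36.8

V is at the origin; V and B share the same y with |VB| = 24.1 and B on the −x side, so B = (-24.1, 0.00). The tangent condition forces GB to be normal to VB, so G = B + (0, -9.2) = (-24.1, -9.20). On A1, B sits at bearing 90° from G; a 113° counterclockwise sweep puts J at bearing 203°, so J = G + 9.2·(cos 203°, sin 203°) = (-32.6, -12.8). A1 meets JA tangentially, so GJ is at right angles to JA, so JA runs along (−sin 203°, cos 203°); with |JA| = 12.5, A = (-27.7, -24.3). Then |VA| = |A − V| = 36.8.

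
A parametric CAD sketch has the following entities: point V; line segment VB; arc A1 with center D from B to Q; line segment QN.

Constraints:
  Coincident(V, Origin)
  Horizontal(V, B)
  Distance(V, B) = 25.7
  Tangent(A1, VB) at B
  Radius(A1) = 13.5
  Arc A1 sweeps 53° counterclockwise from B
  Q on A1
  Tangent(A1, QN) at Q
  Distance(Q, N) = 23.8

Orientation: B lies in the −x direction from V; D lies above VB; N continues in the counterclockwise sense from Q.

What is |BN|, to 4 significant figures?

35.00

V is at the origin; VB is horizontal with |VB| = 25.7 and B on the −x side, so B = (-25.70, 0.000). Tangency of A1 to VB means the radius DB is perpendicular to VB, so D = B + (0, 13.5) = (-25.70, 13.50). On A1, B sits at bearing -90° from D; a 53° counterclockwise sweep puts Q at bearing -37°, so Q = D + 13.5·(cos -37°, sin -37°) = (-14.92, 5.375). Tangency of A1 to QN means the radius DQ is perpendicular to QN, so QN runs along (−sin -37°, cos -37°); with |QN| = 23.8, N = (-0.5952, 24.38). Then |BN| = |N − B| = 35.00.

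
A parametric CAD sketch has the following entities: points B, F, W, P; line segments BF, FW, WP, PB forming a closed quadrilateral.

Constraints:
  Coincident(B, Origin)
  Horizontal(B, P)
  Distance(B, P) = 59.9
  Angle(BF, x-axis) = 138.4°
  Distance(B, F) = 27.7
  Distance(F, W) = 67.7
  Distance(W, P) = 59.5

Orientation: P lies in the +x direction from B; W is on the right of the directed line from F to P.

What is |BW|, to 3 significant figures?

41.9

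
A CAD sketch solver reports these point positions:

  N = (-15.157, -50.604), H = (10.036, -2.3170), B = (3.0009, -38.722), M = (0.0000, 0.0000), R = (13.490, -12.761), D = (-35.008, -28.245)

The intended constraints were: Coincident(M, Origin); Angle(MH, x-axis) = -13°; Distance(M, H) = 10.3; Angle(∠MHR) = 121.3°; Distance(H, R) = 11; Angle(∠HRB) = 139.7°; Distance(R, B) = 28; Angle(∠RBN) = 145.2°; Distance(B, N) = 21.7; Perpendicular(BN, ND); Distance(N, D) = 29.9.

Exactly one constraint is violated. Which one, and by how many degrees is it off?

Perpendicular(BN, ND) — off by 8.40°.

M = (0.00, 0.00) ✓; MH at -13.00° ✓; |MH| = 10.30 ✓; ∠MHR = 121.3° ✓; |HR| = 11.00 ✓; ∠HRB = 139.7° ✓; |RB| = 28.00 ✓; ∠RBN = 145.2° ✓; |BN| = 21.70 ✓; ∠(BN, ND) = 81.60° ✗; |ND| = 29.90 ✓.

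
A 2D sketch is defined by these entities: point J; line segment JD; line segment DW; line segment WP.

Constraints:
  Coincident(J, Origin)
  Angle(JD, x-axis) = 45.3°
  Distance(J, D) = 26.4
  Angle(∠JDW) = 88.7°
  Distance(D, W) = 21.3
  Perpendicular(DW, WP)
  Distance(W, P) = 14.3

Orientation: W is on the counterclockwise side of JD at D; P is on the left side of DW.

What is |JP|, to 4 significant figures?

23.97

∠JDW = 88.7°, so DW runs at 45.3° + (180° − 88.7°) = 136.6° from the x-axis; with |DW| = 21.3, W = D + 21.3·(cos 136.6°, sin 136.6°) = (3.094, 33.40). The perpendicularity gives WP at right angles to DW; with |WP| = 14.3 on the left of DW, P = W + 14.3·(-0.6871, -0.7266) = (-6.732, 23.01). Then |JP| = |P − J| = 23.97.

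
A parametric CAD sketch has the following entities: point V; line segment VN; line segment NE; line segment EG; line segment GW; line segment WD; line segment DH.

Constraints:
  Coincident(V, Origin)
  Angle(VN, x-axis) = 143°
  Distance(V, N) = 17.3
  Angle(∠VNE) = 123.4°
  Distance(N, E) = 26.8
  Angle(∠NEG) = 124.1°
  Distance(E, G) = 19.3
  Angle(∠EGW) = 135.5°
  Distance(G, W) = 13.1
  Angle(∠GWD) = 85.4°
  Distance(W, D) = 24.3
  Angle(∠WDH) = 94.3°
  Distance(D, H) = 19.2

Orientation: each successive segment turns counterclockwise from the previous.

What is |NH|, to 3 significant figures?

15.8

V is at the origin; VN runs at 143.0° with length 17.3, so N = (-13.8, 10.4). ∠VNE = 123.4° gives NE at -160° from the x-axis; with |NE| = 26.8, E = (-39.1, 1.42). ∠NEG = 124.1° gives EG at -104° from the x-axis; with |EG| = 19.3, G = (-43.9, -17.3). ∠EGW = 135.5° gives GW at -60.0° from the x-axis; with |GW| = 13.1, W = (-37.3, -28.6). ∠GWD = 85.4° gives WD at 34.6° from the x-axis; with |WD| = 24.3, D = (-17.3, -14.8). ∠WDH = 94.3° gives DH at 120° from the x-axis; with |DH| = 19.2, H = (-27.0, 1.77). Then |NH| = |H − N| = 15.8.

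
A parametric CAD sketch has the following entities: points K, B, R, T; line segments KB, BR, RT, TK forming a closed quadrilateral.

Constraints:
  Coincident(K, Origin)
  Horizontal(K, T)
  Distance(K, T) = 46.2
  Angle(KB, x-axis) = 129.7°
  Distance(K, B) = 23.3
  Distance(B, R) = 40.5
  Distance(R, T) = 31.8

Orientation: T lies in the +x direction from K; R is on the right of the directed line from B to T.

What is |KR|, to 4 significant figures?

17.89

Checks: |BR| = 40.50 ✓; |RT| = 31.80 ✓.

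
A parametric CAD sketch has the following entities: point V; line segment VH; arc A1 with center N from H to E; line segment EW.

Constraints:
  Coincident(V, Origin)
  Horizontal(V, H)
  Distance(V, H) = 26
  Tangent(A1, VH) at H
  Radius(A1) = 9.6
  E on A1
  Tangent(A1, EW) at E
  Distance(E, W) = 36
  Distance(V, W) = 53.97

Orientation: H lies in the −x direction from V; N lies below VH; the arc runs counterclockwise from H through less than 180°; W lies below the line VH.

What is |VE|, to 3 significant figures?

37.3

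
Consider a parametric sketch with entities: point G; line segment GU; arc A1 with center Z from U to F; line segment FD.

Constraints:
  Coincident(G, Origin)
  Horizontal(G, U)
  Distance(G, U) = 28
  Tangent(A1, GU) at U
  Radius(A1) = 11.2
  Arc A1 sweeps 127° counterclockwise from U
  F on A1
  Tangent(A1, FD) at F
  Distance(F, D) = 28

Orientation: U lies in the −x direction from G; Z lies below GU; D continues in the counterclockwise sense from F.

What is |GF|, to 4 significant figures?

41.07

G is at the origin; G and U share the same y with |GU| = 28.0 and U on the −x side, so U = (-28.00, 0.000). A1 meets GU tangentially, so ZU is at right angles to GU, so Z = U + (0, -11.2) = (-28.00, -11.20). On A1, U sits at bearing 90° from Z; a 127° counterclockwise sweep puts F at bearing 217°, so F = Z + 11.2·(cos 217°, sin 217°) = (-36.94, -17.94). Then |GF| = |F − G| = 41.07.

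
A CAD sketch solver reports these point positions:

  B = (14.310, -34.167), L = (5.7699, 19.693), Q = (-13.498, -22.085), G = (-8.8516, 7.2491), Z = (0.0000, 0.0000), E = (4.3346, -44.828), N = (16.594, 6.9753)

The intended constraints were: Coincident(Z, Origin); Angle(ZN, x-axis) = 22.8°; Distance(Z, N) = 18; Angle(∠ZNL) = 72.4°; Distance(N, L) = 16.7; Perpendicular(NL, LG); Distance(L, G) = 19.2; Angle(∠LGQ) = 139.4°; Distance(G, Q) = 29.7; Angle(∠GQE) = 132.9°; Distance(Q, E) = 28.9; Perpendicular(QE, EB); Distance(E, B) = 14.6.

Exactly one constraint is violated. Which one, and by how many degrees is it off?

Perpendicular(QE, EB) — off by 8.80°.

Z = (0.00, 0.00) ✓; ZN at 22.80° ✓; |ZN| = 18.00 ✓; ∠ZNL = 72.40° ✓; |NL| = 16.70 ✓; ∠(NL, LG) = 90.00° ✓; |LG| = 19.20 ✓; ∠LGQ = 139.4° ✓; |GQ| = 29.70 ✓; ∠GQE = 132.9° ✓; |QE| = 28.90 ✓; ∠(QE, EB) = 98.80° ✗; |EB| = 14.60 ✓.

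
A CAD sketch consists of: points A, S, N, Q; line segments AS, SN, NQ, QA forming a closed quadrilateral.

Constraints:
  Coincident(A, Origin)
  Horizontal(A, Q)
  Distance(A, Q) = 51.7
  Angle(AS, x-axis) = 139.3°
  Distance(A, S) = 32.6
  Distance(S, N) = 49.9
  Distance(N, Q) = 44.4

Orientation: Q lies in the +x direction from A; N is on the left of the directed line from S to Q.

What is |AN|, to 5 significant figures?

41.525

Checks: |SN| = 49.90 ✓; |NQ| = 44.40 ✓.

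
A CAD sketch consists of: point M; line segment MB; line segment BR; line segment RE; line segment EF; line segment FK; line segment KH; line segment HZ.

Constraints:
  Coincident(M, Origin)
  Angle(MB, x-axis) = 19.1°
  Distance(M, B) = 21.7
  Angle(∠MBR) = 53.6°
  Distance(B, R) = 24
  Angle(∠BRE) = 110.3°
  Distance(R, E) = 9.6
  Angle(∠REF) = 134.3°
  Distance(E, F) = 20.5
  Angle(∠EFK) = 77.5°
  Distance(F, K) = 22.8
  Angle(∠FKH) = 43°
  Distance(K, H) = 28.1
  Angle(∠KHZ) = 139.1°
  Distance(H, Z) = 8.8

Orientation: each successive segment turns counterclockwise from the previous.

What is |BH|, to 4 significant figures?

30.59

∠EFK = 77.5° gives FK at 3.400° from the x-axis; with |FK| = 22.8, K = (12.40, -3.729). ∠FKH = 43.0° gives KH at 140.4° from the x-axis; with |KH| = 28.1, H = (-9.252, 14.18). Then |BH| = |H − B| = 30.59.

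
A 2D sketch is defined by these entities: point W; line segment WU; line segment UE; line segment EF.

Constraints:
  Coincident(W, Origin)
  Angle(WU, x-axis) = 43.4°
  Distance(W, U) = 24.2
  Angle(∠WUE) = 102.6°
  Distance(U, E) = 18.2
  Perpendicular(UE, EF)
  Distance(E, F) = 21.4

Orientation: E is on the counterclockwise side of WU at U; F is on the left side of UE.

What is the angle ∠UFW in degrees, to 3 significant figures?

55.0°

∠WUE = 102.6°, so UE runs at 43.4° + (180° − 102.6°) = 121° from the x-axis; with |UE| = 18.2, E = U + 18.2·(cos 121°, sin 121°) = (8.26, 32.3). UE ⟂ EF; with |EF| = 21.4 on the left of UE, F = E + 21.4·(-0.859, -0.512) = (-10.1, 21.3). Then cos ∠UFW = FU·FW / (|FU||FW|), giving 55.0°.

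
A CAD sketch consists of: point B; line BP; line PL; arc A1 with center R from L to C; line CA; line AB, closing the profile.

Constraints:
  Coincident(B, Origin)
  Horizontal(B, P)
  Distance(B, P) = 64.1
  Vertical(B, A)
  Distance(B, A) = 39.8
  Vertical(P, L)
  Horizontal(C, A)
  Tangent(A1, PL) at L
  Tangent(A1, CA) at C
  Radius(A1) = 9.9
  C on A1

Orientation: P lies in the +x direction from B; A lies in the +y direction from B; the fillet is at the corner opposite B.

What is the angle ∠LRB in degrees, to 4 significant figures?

151.1°

B is at the origin; B and P share the same y with |BP| = 64.1 and P on the +x side, so P = (64.10, 0.000). B and A share the same x with |BA| = 39.8 and A on the +y side, so A = (0.000, 39.80). The virtual corner opposite B is at (64.10, 39.80). A1 meets PL tangentially, so RL is at right angles to PL and A1 meets CA tangentially, so RC is at right angles to CA, with radius 9.9, so the center R sits 9.9 in from both sides at R = (54.20, 29.90). That places the tangent points at L = (64.10, 29.90) on PL and C = (54.20, 39.80) on CA. Then cos ∠LRB = RL·RB / (|RL||RB|), giving 151.1°.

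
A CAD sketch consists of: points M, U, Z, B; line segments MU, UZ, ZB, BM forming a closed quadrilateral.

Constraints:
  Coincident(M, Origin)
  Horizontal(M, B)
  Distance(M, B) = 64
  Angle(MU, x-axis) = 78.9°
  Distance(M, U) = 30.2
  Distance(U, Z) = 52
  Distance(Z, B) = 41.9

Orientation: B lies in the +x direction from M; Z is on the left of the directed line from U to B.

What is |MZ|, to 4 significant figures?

69.95

M is at the origin; M and B share the same y with |MB| = 64.0 and B in +x, so B = (64.0, 0). MU runs at 78.9° with |MU| = 30.2, so U = (5.814, 29.64). Z is determined by |UZ| = 52.0 and |ZB| = 41.9 together: it lies at the intersection of circle(U, 52.0) and circle(B, 41.9). With |UB| = 65.30, the foot of the radical line on UB is 39.91 from U and the perpendicular offset is √(52.0² − 39.91²) = 33.33. Taking the left-of-UB solution: Z = (56.51, 41.22).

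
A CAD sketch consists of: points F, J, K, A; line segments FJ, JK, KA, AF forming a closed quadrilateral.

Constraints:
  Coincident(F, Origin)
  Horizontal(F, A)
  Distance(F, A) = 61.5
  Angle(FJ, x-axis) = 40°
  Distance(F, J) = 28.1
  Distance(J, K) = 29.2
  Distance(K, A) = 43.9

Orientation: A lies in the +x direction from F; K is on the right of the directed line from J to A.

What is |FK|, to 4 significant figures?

21.98

Checks: |JK| = 29.20 ✓; |KA| = 43.90 ✓.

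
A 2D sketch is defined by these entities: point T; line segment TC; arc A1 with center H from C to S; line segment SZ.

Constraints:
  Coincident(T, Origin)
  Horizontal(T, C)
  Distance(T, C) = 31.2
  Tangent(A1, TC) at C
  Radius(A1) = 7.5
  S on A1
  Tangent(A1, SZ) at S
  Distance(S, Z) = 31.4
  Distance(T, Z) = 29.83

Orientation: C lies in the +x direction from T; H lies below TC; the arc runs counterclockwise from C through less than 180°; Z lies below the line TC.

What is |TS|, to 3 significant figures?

25.3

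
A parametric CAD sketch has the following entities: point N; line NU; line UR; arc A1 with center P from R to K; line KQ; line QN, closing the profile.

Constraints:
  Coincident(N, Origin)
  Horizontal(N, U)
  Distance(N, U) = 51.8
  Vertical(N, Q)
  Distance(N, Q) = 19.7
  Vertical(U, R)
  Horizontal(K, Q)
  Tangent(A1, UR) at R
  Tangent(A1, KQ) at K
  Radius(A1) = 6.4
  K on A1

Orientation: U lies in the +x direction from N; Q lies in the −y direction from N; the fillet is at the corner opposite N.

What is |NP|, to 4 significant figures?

47.31

N is at the origin; NU is horizontal with |NU| = 51.8 and U on the +x side, so U = (51.80, 0.000). NQ is vertical with |NQ| = 19.7 and Q on the −y side, so Q = (0.000, -19.70). The virtual corner opposite N is at (51.80, -19.70). Tangency of A1 to UR means the radius PR is perpendicular to UR and since A1 is tangent to KQ there, PK ⟂ KQ, with radius 6.4, so the center P sits 6.4 in from both sides at P = (45.40, -13.30). Then |NP| = |P − N| = 47.31.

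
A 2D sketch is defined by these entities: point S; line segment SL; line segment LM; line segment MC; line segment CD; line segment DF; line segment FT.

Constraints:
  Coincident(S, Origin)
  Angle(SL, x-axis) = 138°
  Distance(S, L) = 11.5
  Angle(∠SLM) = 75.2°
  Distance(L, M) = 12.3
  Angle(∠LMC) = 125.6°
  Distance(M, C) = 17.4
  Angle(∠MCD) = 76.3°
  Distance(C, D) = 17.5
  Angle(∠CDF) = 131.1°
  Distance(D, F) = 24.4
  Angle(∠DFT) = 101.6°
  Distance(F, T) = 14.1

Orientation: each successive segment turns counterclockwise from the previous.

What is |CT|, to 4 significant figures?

38.74

S is at the origin; SL runs at 138.0° with length 11.5, so L = (-8.546, 7.695). ∠SLM = 75.2° gives LM at -117.2° from the x-axis; with |LM| = 12.3, M = (-14.17, -3.245). ∠LMC = 125.6° gives MC at -62.80° from the x-axis; with |MC| = 17.4, C = (-6.215, -18.72). ∠MCD = 76.3° gives CD at 40.90° from the x-axis; with |CD| = 17.5, D = (7.012, -7.263). ∠CDF = 131.1° gives DF at 89.80° from the x-axis; with |DF| = 24.4, F = (7.098, 17.14). ∠DFT = 101.6° gives FT at 168.2° from the x-axis; with |FT| = 14.1, T = (-6.704, 20.02). Then |CT| = |T − C| = 38.74.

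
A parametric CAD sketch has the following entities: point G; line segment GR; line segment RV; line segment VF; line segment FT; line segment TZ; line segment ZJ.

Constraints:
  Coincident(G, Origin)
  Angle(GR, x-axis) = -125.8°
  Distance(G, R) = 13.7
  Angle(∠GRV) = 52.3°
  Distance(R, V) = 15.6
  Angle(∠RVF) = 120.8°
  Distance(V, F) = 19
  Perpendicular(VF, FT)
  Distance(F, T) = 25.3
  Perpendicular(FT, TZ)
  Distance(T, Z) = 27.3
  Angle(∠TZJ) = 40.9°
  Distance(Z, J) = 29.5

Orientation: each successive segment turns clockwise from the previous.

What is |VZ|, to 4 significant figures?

26.63

The perpendicularity gives FT at right angles to VF, so FT runs at -42.70°; with |FT| = 25.3, T = (19.03, 0.6520). FT ⟂ TZ, so TZ runs at -132.7°; with |TZ| = 27.3, Z = (0.5201, -19.41). Then |VZ| = |Z − V| = 26.63.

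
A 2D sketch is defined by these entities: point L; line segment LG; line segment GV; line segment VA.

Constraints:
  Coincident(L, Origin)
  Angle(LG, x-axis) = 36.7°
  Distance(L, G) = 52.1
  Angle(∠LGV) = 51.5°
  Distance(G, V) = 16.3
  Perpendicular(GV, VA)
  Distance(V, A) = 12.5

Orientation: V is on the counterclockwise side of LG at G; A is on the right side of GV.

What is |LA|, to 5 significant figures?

55.663

L is at the origin; LG runs at 36.7° with length 52.1, so G = 52.1·(cos 36.7°, sin 36.7°) = (41.773, 31.136). ∠LGV = 51.5°, so GV runs at 36.7° + (180° − 51.5°) = 165.20° from the x-axis; with |GV| = 16.3, V = G + 16.3·(cos 165.20°, sin 165.20°) = (26.013, 35.300). GV is perpendicular to VA; with |VA| = 12.5 on the right of GV, A = V + 12.5·(0.25545, 0.96682) = (29.206, 47.385). Then |LA| = |A − L| = 55.663.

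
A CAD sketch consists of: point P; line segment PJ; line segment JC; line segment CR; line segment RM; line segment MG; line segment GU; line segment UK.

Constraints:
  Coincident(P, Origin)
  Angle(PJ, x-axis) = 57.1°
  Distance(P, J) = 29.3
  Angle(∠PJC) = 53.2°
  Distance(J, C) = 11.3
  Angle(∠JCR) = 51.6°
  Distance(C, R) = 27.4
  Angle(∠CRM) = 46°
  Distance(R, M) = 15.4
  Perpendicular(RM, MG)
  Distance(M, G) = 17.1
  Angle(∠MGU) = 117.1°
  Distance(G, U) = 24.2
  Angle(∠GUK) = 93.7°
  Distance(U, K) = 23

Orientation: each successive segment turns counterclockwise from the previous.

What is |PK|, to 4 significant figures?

19.34

P is at the origin; PJ runs at 57.1° with length 29.3, so J = (15.92, 24.60). ∠PJC = 53.2° gives JC at -176.1° from the x-axis; with |JC| = 11.3, C = (4.641, 23.83). ∠JCR = 51.6° gives CR at -47.70° from the x-axis; with |CR| = 27.4, R = (23.08, 3.566). ∠CRM = 46.0° gives RM at 86.30° from the x-axis; with |RM| = 15.4, M = (24.08, 18.93). RM ⟂ MG, so MG runs at 176.3°; with |MG| = 17.1, G = (7.011, 20.04). ∠MGU = 117.1° gives GU at -120.8° from the x-axis; with |GU| = 24.2, U = (-5.380, -0.7490). ∠GUK = 93.7° gives UK at -34.50° from the x-axis; with |UK| = 23.0, K = (13.57, -13.78). Then |PK| = |K − P| = 19.34.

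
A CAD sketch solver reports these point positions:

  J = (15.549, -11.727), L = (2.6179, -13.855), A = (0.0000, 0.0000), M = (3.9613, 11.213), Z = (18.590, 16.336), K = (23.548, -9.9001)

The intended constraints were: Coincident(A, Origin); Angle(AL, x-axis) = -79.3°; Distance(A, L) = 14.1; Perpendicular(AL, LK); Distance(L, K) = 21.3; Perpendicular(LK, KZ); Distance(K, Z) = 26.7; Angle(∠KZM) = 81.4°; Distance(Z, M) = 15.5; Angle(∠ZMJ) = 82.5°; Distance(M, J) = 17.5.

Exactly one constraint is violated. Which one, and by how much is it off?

Distance(M, J) = 17.5 — off by 8.20.

A = (0.00, 0.00) ✓; AL at -79.30° ✓; |AL| = 14.10 ✓; ∠(AL, LK) = 90.00° ✓; |LK| = 21.30 ✓; ∠(LK, KZ) = 90.00° ✓; |KZ| = 26.70 ✓; ∠KZM = 81.40° ✓; |ZM| = 15.50 ✓; ∠ZMJ = 82.50° ✓; |MJ| = 25.70 ✗.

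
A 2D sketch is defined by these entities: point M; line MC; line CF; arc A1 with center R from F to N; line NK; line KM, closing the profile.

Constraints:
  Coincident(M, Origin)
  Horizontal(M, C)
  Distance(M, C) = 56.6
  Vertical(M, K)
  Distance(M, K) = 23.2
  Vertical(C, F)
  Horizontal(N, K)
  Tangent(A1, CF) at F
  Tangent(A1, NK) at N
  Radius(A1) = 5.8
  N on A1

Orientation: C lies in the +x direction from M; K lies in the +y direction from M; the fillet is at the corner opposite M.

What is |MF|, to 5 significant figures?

59.214

M is at the origin; M and C share the same y with |MC| = 56.6 and C on the +x side, so C = (56.600, 0.0000). MK is vertical with |MK| = 23.2 and K on the +y side, so K = (0.0000, 23.200). The virtual corner opposite M is at (56.600, 23.200). Since A1 is tangent to CF there, RF ⟂ CF and A1 meets NK tangentially, so RN is at right angles to NK, with radius 5.8, so the center R sits 5.8 in from both sides at R = (50.800, 17.400). That places the tangent points at F = (56.600, 17.400) on CF and N = (50.800, 23.200) on NK. Then |MF| = |F − M| = 59.214.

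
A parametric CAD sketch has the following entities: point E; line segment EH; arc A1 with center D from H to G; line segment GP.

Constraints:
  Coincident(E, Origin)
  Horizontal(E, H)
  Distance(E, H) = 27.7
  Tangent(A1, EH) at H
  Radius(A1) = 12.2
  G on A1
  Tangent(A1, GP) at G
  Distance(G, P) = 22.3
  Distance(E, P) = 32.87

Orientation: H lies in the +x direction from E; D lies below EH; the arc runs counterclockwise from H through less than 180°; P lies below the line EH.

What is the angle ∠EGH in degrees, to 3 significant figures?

111°

E is at the origin; E and H share the same y with |EH| = 27.7 and H on the +x side, so H = (27.7, 0.00). Since A1 is tangent to EH there, DH ⟂ EH, so D = H + (0, -12.2) = (27.7, -12.2). Since DG ⟂ GP (tangency), |DP| = √(12.2² + 22.3²) = 25.4 regardless of where G sits on A1. So P lies on both circle(E, 32.87) and circle(D, 25.4); the below-EH intersection is P = (10.7, -31.1). G is the foot of the tangent from P: G = (15.8, -9.39).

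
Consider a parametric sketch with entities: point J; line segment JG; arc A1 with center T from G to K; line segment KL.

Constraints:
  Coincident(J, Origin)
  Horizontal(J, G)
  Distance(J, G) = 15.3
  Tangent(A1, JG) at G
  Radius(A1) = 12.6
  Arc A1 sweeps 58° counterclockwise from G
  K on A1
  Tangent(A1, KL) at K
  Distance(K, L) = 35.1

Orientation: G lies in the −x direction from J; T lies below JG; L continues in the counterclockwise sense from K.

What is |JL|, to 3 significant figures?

57.1

J is at the origin; JG is horizontal with |JG| = 15.3 and G on the −x side, so G = (-15.3, 0.00). Tangency of A1 to JG means the radius TG is perpendicular to JG, so T = G + (0, -12.6) = (-15.3, -12.6). On A1, G sits at bearing 90° from T; a 58° counterclockwise sweep puts K at bearing 148°, so K = T + 12.6·(cos 148°, sin 148°) = (-26.0, -5.92). The tangent condition forces TK to be normal to KL, so KL runs along (−sin 148°, cos 148°); with |KL| = 35.1, L = (-44.6, -35.7). Then |JL| = |L − J| = 57.1.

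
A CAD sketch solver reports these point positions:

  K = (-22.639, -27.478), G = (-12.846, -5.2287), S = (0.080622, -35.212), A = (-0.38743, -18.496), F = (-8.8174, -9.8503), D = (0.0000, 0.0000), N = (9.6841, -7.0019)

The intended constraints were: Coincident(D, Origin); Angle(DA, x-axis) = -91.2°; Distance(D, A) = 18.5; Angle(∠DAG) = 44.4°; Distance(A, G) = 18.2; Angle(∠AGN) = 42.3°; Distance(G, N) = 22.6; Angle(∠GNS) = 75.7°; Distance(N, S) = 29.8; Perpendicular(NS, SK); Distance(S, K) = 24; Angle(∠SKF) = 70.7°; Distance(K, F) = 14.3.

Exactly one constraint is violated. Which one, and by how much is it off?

Distance(K, F) = 14.3 — off by 8.10.

D = (0.00, 0.00) ✓; DA at -91.20° ✓; |DA| = 18.50 ✓; ∠DAG = 44.40° ✓; |AG| = 18.20 ✓; ∠AGN = 42.30° ✓; |GN| = 22.60 ✓; ∠GNS = 75.70° ✓; |NS| = 29.80 ✓; ∠(NS, SK) = 90.00° ✓; |SK| = 24.00 ✓; ∠SKF = 70.70° ✓; |KF| = 22.40 ✗.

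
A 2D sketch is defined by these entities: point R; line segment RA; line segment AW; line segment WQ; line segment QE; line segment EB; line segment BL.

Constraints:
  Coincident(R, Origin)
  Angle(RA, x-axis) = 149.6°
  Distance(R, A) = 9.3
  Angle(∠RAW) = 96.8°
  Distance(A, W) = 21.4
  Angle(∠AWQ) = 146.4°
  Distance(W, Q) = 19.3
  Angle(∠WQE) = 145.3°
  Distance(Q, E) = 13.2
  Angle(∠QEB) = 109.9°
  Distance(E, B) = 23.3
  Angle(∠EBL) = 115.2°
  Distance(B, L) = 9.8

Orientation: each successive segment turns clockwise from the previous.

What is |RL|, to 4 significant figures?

30.51

R is at the origin; RA runs at 149.6° with length 9.3, so A = (-8.021, 4.706). ∠RAW = 96.8° gives AW at 66.40° from the x-axis; with |AW| = 21.4, W = (0.5461, 24.32). ∠AWQ = 146.4° gives WQ at 32.80° from the x-axis; with |WQ| = 19.3, Q = (16.77, 34.77). ∠WQE = 145.3° gives QE at -1.900° from the x-axis; with |QE| = 13.2, E = (29.96, 34.33). ∠QEB = 109.9° gives EB at -72.00° from the x-axis; with |EB| = 23.3, B = (37.16, 12.17). ∠EBL = 115.2° gives BL at -136.8° from the x-axis; with |BL| = 9.8, L = (30.02, 5.465). Then |RL| = |L − R| = 30.51.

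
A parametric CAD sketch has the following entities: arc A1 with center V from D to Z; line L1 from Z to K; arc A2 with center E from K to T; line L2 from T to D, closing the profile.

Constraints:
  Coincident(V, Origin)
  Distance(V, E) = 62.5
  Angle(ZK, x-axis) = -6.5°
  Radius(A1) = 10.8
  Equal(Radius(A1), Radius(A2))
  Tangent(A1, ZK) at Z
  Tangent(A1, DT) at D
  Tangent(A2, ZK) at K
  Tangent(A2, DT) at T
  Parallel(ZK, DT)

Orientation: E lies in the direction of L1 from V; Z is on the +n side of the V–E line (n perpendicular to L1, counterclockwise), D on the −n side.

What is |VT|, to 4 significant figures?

63.43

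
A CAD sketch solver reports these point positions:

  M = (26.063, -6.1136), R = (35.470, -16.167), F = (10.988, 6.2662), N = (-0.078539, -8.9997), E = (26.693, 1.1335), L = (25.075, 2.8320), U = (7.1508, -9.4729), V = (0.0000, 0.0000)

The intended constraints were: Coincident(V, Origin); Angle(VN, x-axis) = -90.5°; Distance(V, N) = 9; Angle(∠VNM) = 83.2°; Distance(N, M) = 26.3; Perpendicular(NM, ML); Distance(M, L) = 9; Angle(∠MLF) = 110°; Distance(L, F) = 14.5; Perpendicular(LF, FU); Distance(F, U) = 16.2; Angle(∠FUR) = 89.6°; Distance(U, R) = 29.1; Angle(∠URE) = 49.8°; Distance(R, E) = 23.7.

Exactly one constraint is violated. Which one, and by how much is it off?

Distance(R, E) = 23.7 — off by 4.30.

V = (0.00, 0.00) ✓; VN at -90.50° ✓; |VN| = 9.000 ✓; ∠VNM = 83.20° ✓; |NM| = 26.30 ✓; ∠(NM, ML) = 90.00° ✓; |ML| = 9.000 ✓; ∠MLF = 110.0° ✓; |LF| = 14.50 ✓; ∠(LF, FU) = 90.00° ✓; |FU| = 16.20 ✓; ∠FUR = 89.60° ✓; |UR| = 29.10 ✓; ∠URE = 49.80° ✓; |RE| = 19.40 ✗.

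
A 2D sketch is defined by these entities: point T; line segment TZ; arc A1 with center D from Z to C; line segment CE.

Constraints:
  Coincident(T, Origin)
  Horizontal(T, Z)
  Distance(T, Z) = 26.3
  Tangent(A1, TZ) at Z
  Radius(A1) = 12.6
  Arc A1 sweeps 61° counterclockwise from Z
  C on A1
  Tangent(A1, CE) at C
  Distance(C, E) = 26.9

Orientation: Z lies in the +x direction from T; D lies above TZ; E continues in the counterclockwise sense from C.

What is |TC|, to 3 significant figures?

37.9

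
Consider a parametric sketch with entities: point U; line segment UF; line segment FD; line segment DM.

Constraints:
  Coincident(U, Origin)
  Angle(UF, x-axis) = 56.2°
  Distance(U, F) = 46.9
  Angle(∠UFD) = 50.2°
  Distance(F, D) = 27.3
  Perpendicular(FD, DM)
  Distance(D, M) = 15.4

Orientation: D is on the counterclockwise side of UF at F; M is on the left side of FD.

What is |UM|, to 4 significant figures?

20.81

U is at the origin; UF runs at 56.2° with length 46.9, so F = 46.9·(cos 56.2°, sin 56.2°) = (26.09, 38.97). ∠UFD = 50.2°, so FD runs at 56.2° + (180° − 50.2°) = 186.0° from the x-axis; with |FD| = 27.3, D = F + 27.3·(cos 186.0°, sin 186.0°) = (-1.060, 36.12). FD ⟂ DM; with |DM| = 15.4 on the left of FD, M = D + 15.4·(0.1045, -0.9945) = (0.5496, 20.80). Then |UM| = |M − U| = 20.81.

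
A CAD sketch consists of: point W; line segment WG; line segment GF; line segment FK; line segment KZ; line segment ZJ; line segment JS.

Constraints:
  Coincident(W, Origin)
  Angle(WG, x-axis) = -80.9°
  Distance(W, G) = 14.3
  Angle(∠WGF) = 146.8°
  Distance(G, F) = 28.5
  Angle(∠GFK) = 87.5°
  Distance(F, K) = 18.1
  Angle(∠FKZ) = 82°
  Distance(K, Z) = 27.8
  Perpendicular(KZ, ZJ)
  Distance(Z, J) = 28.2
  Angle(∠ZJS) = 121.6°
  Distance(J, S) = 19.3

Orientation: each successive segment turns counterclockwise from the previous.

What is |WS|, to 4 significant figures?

46.14

KZ is perpendicular to ZJ, so ZJ runs at -127.2°; with |ZJ| = 28.2, J = (-4.907, -28.10). ∠ZJS = 121.6° gives JS at -68.80° from the x-axis; with |JS| = 19.3, S = (2.072, -46.09). Then |WS| = |S − W| = 46.14.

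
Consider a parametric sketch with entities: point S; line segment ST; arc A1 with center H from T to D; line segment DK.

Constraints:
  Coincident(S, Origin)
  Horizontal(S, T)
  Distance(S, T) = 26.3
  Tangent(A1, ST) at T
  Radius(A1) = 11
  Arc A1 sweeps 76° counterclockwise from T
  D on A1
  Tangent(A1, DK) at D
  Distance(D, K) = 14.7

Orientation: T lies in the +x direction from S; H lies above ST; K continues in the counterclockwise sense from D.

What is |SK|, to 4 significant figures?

46.41

S is at the origin; S and T share the same y with |ST| = 26.3 and T on the +x side, so T = (26.30, 0.000). Since A1 is tangent to ST there, HT ⟂ ST, so H = T + (0, 11) = (26.30, 11.00). On A1, T sits at bearing -90° from H; a 76° counterclockwise sweep puts D at bearing -14°, so D = H + 11.0·(cos -14°, sin -14°) = (36.97, 8.339). The tangent condition forces HD to be normal to DK, so DK runs along (−sin -14°, cos -14°); with |DK| = 14.7, K = (40.53, 22.60). Then |SK| = |K − S| = 46.41.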